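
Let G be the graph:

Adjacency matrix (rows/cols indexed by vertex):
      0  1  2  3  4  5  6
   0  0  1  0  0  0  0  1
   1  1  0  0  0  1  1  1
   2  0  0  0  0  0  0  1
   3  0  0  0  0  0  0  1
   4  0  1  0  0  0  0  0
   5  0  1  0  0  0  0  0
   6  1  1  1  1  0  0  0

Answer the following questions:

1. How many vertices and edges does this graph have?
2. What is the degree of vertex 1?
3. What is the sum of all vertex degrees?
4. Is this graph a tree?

Count: 7 vertices, 7 edges.
Vertex 1 has neighbors [0, 4, 5, 6], degree = 4.
Handshaking lemma: 2 * 7 = 14.
A tree on 7 vertices has 6 edges. This graph has 7 edges (1 extra). Not a tree.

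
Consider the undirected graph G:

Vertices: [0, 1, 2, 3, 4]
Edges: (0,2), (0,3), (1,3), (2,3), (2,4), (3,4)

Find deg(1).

Vertex 1 has neighbors [3], so deg(1) = 1.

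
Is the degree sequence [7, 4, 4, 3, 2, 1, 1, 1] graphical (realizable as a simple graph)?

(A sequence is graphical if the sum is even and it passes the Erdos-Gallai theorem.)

Sum of degrees = 23. Sum is odd, so the sequence is NOT graphical.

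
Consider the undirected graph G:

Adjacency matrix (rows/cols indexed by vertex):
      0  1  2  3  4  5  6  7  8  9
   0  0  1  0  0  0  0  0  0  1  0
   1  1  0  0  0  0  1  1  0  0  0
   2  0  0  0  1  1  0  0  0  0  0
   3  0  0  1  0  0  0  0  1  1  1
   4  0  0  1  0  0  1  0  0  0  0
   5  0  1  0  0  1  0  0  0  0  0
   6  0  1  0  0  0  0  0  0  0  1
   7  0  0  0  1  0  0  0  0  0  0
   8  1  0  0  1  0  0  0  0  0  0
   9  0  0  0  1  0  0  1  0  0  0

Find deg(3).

Vertex 3 has neighbors [2, 7, 8, 9], so deg(3) = 4.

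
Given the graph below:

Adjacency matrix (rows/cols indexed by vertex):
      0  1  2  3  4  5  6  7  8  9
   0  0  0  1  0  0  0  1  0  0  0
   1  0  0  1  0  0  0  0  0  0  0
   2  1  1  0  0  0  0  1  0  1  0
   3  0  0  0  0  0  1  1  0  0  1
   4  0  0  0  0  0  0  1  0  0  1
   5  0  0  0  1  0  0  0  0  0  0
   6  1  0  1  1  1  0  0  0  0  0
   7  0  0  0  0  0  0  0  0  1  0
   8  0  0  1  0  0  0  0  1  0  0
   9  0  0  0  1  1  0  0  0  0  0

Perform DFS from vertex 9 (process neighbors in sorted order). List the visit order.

DFS from vertex 9 (neighbors processed in ascending order):
Visit order: 9, 3, 5, 6, 0, 2, 1, 8, 7, 4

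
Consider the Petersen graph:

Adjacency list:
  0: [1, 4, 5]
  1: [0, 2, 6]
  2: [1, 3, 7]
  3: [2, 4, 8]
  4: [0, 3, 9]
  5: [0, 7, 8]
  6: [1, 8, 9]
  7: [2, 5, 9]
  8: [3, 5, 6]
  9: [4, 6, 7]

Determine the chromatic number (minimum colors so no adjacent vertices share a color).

The Petersen graph contains odd cycles (e.g. the outer 5-cycle), so chi >= 3.
A proper 3-coloring exists (it is a well-known 3-chromatic graph).
Chromatic number = 3.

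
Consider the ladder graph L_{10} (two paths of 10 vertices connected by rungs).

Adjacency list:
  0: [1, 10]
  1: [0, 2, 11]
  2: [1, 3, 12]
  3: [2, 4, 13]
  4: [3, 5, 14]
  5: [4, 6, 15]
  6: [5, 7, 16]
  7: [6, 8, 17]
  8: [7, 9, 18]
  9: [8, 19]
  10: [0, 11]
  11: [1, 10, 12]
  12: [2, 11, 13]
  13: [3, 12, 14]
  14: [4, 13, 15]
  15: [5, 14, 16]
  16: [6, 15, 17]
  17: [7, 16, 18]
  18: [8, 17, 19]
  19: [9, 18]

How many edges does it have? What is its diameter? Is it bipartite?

Ladder graph L_{10}: 10 rungs + 2 * (10-1) path edges = 10 + 18 = 28 edges.
Diameter = 10.
Ladder graphs are bipartite (alternating coloring along each path).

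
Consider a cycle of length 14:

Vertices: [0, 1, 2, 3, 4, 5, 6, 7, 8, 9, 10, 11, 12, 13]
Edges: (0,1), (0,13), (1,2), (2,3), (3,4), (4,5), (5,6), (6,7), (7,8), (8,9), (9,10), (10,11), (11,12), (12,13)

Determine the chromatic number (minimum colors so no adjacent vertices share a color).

This is an even cycle (C_14). Even cycles are bipartite.
Chromatic number = 2.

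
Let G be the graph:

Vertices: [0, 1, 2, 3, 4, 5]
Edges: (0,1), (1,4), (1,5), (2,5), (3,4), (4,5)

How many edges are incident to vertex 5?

Vertex 5 has neighbors [1, 2, 4], so deg(5) = 3.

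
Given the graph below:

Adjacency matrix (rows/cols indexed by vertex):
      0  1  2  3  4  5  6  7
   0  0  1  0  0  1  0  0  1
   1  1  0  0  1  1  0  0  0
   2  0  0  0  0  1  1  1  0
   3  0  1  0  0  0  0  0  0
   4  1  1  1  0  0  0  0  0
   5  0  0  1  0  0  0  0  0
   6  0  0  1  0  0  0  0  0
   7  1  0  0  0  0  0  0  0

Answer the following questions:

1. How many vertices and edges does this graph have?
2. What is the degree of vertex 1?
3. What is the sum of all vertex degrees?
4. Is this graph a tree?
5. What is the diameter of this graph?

Count: 8 vertices, 8 edges.
Vertex 1 has neighbors [0, 3, 4], degree = 3.
Handshaking lemma: 2 * 8 = 16.
A tree on 8 vertices has 7 edges. This graph has 8 edges (1 extra). Not a tree.
Diameter (longest shortest path) = 4.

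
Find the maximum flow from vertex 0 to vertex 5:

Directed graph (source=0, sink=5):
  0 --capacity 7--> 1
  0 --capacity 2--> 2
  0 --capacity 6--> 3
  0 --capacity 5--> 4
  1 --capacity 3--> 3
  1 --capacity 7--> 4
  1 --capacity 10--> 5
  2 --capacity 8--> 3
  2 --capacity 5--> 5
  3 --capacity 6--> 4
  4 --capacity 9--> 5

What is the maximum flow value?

Computing max flow:
  Flow on (0->1): 7/7
  Flow on (0->2): 2/2
  Flow on (0->3): 6/6
  Flow on (0->4): 3/5
  Flow on (1->5): 7/10
  Flow on (2->5): 2/5
  Flow on (3->4): 6/6
  Flow on (4->5): 9/9
Maximum flow = 18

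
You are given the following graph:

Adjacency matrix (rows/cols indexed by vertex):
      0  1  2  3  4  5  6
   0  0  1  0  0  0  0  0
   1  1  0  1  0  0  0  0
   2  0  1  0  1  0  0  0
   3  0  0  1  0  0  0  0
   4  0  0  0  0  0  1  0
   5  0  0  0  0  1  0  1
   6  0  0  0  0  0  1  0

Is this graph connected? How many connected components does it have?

Checking connectivity: the graph has 2 connected component(s).
Components: [[0, 1, 2, 3], [4, 5, 6]]. The graph is NOT connected.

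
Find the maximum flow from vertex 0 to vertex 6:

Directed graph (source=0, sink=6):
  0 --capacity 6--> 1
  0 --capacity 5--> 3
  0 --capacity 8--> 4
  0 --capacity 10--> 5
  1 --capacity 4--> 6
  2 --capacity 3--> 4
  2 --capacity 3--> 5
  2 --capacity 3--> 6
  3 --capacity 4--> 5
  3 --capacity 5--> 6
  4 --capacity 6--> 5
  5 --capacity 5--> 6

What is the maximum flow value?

Computing max flow:
  Flow on (0->1): 4/6
  Flow on (0->3): 5/5
  Flow on (0->4): 5/8
  Flow on (1->6): 4/4
  Flow on (3->6): 5/5
  Flow on (4->5): 5/6
  Flow on (5->6): 5/5
Maximum flow = 14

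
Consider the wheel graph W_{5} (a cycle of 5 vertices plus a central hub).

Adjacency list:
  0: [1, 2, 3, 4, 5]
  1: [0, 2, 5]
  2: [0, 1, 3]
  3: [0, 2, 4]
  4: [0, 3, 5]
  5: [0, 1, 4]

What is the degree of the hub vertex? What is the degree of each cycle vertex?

The hub connects to all 5 cycle vertices, so deg(hub) = 5.
Each cycle vertex connects to 2 neighbors on the cycle plus the hub, so deg(cycle vertex) = 3.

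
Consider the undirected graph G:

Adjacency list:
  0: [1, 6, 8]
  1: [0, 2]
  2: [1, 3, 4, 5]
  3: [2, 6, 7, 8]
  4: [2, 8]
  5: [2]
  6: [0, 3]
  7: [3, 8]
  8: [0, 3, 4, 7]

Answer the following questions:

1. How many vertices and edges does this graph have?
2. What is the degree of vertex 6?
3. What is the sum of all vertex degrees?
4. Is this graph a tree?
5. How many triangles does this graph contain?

Count: 9 vertices, 12 edges.
Vertex 6 has neighbors [0, 3], degree = 2.
Handshaking lemma: 2 * 12 = 24.
A tree on 9 vertices has 8 edges. This graph has 12 edges (4 extra). Not a tree.
Number of triangles = 1.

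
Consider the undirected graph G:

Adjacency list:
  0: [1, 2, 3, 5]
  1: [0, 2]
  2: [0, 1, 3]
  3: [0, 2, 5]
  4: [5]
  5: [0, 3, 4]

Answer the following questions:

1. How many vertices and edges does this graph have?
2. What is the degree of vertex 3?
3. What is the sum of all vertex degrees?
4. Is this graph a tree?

Count: 6 vertices, 8 edges.
Vertex 3 has neighbors [0, 2, 5], degree = 3.
Handshaking lemma: 2 * 8 = 16.
A tree on 6 vertices has 5 edges. This graph has 8 edges (3 extra). Not a tree.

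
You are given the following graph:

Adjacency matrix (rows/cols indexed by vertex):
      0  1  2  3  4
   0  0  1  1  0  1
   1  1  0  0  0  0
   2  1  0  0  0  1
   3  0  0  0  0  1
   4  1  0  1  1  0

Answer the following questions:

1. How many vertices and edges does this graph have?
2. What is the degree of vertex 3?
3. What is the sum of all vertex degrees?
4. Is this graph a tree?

Count: 5 vertices, 5 edges.
Vertex 3 has neighbors [4], degree = 1.
Handshaking lemma: 2 * 5 = 10.
A tree on 5 vertices has 4 edges. This graph has 5 edges (1 extra). Not a tree.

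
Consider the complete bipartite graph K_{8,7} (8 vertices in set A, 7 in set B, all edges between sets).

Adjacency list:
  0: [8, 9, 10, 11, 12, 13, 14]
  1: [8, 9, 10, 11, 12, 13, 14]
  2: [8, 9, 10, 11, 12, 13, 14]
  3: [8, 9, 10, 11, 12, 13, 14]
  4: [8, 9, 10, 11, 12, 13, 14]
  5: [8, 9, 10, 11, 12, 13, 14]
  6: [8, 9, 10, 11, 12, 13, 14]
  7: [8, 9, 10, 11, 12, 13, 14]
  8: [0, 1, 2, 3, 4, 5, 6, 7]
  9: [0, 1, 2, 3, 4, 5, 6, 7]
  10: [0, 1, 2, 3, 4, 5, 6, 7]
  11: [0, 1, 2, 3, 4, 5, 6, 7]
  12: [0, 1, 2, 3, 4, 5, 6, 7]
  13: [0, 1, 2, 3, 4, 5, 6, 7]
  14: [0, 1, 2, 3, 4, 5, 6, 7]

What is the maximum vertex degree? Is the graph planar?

Set-A vertices have degree 7; set-B vertices have degree 8. Maximum degree = max(8,7) = 8.
K_{8,7} contains K_{3,3} as a subgraph (since both sides have >= 3 vertices); by Kuratowski's theorem it is not planar.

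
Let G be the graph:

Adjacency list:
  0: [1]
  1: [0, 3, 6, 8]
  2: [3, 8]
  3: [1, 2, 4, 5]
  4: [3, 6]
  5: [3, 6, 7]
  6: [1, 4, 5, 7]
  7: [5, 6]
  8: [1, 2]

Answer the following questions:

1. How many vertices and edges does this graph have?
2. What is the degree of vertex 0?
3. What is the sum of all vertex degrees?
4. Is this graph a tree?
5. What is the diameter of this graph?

Count: 9 vertices, 12 edges.
Vertex 0 has neighbors [1], degree = 1.
Handshaking lemma: 2 * 12 = 24.
A tree on 9 vertices has 8 edges. This graph has 12 edges (4 extra). Not a tree.
Diameter (longest shortest path) = 3.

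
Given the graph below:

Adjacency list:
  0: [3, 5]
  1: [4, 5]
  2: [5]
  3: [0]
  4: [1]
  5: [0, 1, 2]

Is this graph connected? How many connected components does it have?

Checking connectivity: the graph has 1 connected component(s).
All vertices are reachable from each other. The graph IS connected.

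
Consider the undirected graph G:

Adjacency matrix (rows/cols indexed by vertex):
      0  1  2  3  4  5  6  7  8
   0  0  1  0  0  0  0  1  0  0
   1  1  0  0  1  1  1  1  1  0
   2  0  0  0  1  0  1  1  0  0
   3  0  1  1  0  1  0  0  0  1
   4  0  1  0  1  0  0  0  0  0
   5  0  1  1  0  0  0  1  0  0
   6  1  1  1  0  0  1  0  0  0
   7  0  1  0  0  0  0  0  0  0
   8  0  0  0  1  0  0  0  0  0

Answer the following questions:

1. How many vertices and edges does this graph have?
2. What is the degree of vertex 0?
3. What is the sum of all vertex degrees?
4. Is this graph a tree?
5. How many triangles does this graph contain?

Count: 9 vertices, 13 edges.
Vertex 0 has neighbors [1, 6], degree = 2.
Handshaking lemma: 2 * 13 = 26.
A tree on 9 vertices has 8 edges. This graph has 13 edges (5 extra). Not a tree.
Number of triangles = 4.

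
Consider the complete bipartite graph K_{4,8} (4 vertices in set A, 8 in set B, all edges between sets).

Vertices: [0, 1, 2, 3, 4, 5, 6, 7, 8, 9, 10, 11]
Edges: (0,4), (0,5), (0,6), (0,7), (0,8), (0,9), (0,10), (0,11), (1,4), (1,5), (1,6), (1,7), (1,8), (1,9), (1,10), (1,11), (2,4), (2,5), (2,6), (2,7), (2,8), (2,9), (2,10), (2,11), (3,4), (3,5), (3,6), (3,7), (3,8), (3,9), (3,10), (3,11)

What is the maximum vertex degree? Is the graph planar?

Set-A vertices have degree 8; set-B vertices have degree 4. Maximum degree = max(4,8) = 8.
K_{4,8} contains K_{3,3} as a subgraph (since both sides have >= 3 vertices); by Kuratowski's theorem it is not planar.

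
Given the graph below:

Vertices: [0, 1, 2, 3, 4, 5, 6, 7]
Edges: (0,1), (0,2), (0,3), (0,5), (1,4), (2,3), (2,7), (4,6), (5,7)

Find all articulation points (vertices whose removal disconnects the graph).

An articulation point is a vertex whose removal disconnects the graph.
Articulation points: [0, 1, 4]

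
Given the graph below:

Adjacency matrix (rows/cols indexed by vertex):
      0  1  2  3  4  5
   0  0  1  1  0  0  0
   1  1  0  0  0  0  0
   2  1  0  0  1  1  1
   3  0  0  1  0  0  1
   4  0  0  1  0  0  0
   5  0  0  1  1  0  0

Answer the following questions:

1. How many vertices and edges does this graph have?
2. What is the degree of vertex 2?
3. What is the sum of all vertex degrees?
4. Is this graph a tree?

Count: 6 vertices, 6 edges.
Vertex 2 has neighbors [0, 3, 4, 5], degree = 4.
Handshaking lemma: 2 * 6 = 12.
A tree on 6 vertices has 5 edges. This graph has 6 edges (1 extra). Not a tree.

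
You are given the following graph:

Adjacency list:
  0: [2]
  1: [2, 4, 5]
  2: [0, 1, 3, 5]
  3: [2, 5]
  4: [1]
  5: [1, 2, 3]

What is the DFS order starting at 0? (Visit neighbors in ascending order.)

DFS from vertex 0 (neighbors processed in ascending order):
Visit order: 0, 2, 1, 4, 5, 3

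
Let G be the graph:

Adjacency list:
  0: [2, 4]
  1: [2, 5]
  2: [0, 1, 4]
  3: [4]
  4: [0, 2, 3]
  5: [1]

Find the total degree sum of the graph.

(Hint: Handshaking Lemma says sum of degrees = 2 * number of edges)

Count edges: 6 edges.
By Handshaking Lemma: sum of degrees = 2 * 6 = 12.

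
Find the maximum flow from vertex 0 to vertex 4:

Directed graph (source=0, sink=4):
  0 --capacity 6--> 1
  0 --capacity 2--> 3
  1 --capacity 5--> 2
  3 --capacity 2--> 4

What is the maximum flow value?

Computing max flow:
  Flow on (0->3): 2/2
  Flow on (3->4): 2/2
Maximum flow = 2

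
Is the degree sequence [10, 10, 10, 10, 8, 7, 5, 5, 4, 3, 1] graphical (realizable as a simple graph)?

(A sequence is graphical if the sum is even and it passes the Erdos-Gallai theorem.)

Sum of degrees = 73. Sum is odd, so the sequence is NOT graphical.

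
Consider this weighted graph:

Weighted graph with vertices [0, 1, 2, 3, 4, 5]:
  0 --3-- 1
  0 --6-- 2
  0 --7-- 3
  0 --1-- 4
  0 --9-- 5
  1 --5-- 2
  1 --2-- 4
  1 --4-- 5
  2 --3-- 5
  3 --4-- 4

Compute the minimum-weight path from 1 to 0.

Using Dijkstra's algorithm from vertex 1:
Shortest path: 1 -> 0
Total weight: 3 = 3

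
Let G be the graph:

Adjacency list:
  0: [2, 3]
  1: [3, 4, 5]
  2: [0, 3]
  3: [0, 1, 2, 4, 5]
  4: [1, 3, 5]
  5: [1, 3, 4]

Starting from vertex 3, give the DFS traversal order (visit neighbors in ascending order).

DFS from vertex 3 (neighbors processed in ascending order):
Visit order: 3, 0, 2, 1, 4, 5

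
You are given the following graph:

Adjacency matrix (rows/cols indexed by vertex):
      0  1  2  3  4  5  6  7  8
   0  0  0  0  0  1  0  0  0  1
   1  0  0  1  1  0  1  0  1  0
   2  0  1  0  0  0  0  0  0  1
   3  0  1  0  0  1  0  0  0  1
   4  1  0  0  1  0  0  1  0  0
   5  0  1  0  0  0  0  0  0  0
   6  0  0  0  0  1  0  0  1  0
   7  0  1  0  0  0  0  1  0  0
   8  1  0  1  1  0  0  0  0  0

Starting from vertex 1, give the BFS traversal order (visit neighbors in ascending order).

BFS from vertex 1 (neighbors processed in ascending order):
Visit order: 1, 2, 3, 5, 7, 8, 4, 6, 0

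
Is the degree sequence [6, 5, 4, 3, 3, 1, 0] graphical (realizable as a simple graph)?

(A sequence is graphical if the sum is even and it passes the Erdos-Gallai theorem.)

Sum of degrees = 22. Sum is even but fails Erdos-Gallai. The sequence is NOT graphical.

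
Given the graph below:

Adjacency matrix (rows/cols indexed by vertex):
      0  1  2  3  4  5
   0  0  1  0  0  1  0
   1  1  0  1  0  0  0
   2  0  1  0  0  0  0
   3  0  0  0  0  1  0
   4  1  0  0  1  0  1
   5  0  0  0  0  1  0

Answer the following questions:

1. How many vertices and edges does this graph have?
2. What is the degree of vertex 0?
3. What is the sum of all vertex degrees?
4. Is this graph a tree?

Count: 6 vertices, 5 edges.
Vertex 0 has neighbors [1, 4], degree = 2.
Handshaking lemma: 2 * 5 = 10.
A graph is a tree iff it is connected and has exactly n-1 edges. This graph is connected (all 6 vertices in one component) and has 6-1 = 5 edges. It is a tree.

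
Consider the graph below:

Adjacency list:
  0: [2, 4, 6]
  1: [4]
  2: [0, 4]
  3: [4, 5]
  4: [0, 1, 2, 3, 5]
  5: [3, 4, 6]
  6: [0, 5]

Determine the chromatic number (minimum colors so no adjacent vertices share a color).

The graph has a maximum clique of size 3 (lower bound on chromatic number).
A valid 3-coloring: {0: 1, 1: 1, 2: 2, 3: 2, 4: 0, 5: 1, 6: 0}.
Chromatic number = 3.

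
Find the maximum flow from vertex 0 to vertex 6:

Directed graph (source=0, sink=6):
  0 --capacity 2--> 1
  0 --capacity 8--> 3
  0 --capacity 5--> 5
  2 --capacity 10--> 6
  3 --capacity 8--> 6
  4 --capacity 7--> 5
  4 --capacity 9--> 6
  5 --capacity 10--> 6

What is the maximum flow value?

Computing max flow:
  Flow on (0->3): 8/8
  Flow on (0->5): 5/5
  Flow on (3->6): 8/8
  Flow on (5->6): 5/10
Maximum flow = 13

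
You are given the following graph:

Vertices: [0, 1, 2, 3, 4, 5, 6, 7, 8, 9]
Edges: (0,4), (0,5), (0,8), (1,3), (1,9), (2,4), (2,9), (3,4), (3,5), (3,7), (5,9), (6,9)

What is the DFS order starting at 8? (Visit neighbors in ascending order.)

DFS from vertex 8 (neighbors processed in ascending order):
Visit order: 8, 0, 4, 2, 9, 1, 3, 5, 7, 6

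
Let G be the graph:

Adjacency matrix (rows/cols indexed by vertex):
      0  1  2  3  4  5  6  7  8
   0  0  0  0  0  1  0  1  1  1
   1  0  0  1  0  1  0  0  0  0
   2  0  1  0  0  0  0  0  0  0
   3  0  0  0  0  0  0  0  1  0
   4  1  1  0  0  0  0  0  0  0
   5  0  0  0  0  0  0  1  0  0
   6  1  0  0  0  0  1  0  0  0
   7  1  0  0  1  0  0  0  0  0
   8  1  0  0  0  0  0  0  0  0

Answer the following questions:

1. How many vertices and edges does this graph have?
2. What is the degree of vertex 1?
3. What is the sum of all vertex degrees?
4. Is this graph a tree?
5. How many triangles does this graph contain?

Count: 9 vertices, 8 edges.
Vertex 1 has neighbors [2, 4], degree = 2.
Handshaking lemma: 2 * 8 = 16.
A graph is a tree iff it is connected and has exactly n-1 edges. This graph is connected (all 9 vertices in one component) and has 9-1 = 8 edges. It is a tree.
Number of triangles = 0.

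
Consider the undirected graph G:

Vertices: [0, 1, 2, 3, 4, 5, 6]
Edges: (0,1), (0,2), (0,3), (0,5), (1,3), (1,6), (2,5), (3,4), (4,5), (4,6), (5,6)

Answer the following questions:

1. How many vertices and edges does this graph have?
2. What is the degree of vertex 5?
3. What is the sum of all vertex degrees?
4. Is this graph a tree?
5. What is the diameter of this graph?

Count: 7 vertices, 11 edges.
Vertex 5 has neighbors [0, 2, 4, 6], degree = 4.
Handshaking lemma: 2 * 11 = 22.
A tree on 7 vertices has 6 edges. This graph has 11 edges (5 extra). Not a tree.
Diameter (longest shortest path) = 2.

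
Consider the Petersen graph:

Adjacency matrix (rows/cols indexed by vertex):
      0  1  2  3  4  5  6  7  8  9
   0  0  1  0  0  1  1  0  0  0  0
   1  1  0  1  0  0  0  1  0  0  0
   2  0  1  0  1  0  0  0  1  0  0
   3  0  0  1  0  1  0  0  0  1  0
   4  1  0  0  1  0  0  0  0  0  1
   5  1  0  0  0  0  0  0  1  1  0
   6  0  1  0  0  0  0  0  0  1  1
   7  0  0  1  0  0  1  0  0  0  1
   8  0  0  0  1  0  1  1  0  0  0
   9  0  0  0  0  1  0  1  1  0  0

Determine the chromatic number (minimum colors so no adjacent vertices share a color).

The Petersen graph contains odd cycles (e.g. the outer 5-cycle), so chi >= 3.
A proper 3-coloring exists (it is a well-known 3-chromatic graph).
Chromatic number = 3.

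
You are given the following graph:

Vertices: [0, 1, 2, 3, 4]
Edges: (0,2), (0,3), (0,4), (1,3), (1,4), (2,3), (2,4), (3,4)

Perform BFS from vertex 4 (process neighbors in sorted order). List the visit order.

BFS from vertex 4 (neighbors processed in ascending order):
Visit order: 4, 0, 1, 2, 3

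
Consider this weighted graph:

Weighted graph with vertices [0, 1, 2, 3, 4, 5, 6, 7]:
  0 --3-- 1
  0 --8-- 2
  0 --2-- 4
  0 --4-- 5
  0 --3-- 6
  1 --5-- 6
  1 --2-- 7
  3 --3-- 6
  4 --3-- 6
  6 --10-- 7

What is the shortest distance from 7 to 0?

Using Dijkstra's algorithm from vertex 7:
Shortest path: 7 -> 1 -> 0
Total weight: 2 + 3 = 5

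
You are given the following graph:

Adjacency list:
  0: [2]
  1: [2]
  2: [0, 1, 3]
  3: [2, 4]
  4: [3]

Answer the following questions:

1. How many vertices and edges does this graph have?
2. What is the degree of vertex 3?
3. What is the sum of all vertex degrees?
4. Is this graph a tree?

Count: 5 vertices, 4 edges.
Vertex 3 has neighbors [2, 4], degree = 2.
Handshaking lemma: 2 * 4 = 8.
A graph is a tree iff it is connected and has exactly n-1 edges. This graph is connected (all 5 vertices in one component) and has 5-1 = 4 edges. It is a tree.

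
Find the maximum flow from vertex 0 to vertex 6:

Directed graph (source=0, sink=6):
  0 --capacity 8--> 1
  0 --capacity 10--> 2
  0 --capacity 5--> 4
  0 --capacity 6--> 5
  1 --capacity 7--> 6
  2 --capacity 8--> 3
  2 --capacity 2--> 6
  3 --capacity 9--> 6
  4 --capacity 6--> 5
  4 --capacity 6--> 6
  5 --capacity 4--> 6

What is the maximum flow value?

Computing max flow:
  Flow on (0->1): 7/8
  Flow on (0->2): 10/10
  Flow on (0->4): 5/5
  Flow on (0->5): 4/6
  Flow on (1->6): 7/7
  Flow on (2->3): 8/8
  Flow on (2->6): 2/2
  Flow on (3->6): 8/9
  Flow on (4->6): 5/6
  Flow on (5->6): 4/4
Maximum flow = 26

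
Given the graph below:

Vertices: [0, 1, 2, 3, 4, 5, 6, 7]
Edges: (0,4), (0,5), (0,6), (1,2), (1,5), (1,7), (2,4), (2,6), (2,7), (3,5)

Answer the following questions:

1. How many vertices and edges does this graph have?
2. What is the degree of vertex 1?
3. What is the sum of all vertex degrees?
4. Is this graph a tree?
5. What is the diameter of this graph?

Count: 8 vertices, 10 edges.
Vertex 1 has neighbors [2, 5, 7], degree = 3.
Handshaking lemma: 2 * 10 = 20.
A tree on 8 vertices has 7 edges. This graph has 10 edges (3 extra). Not a tree.
Diameter (longest shortest path) = 3.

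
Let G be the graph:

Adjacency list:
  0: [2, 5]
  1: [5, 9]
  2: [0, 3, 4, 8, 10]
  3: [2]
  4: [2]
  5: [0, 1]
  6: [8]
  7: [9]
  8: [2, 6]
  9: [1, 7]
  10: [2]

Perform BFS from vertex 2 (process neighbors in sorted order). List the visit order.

BFS from vertex 2 (neighbors processed in ascending order):
Visit order: 2, 0, 3, 4, 8, 10, 5, 6, 1, 9, 7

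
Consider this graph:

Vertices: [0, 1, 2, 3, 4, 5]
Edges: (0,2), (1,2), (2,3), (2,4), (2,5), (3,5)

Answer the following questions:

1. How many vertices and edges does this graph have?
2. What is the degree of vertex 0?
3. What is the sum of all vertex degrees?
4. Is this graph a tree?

Count: 6 vertices, 6 edges.
Vertex 0 has neighbors [2], degree = 1.
Handshaking lemma: 2 * 6 = 12.
A tree on 6 vertices has 5 edges. This graph has 6 edges (1 extra). Not a tree.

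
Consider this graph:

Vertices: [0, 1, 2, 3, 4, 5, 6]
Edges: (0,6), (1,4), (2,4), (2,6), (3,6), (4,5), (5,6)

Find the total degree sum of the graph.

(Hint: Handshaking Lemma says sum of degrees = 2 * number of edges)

Count edges: 7 edges.
By Handshaking Lemma: sum of degrees = 2 * 7 = 14.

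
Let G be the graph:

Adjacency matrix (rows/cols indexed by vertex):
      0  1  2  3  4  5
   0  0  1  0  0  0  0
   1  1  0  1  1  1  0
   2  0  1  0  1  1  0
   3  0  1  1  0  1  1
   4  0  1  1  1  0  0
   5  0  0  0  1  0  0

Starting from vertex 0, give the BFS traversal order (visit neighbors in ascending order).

BFS from vertex 0 (neighbors processed in ascending order):
Visit order: 0, 1, 2, 3, 4, 5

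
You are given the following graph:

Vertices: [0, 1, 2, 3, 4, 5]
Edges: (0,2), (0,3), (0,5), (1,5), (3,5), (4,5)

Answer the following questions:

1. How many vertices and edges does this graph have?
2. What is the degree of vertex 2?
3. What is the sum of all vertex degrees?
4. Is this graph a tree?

Count: 6 vertices, 6 edges.
Vertex 2 has neighbors [0], degree = 1.
Handshaking lemma: 2 * 6 = 12.
A tree on 6 vertices has 5 edges. This graph has 6 edges (1 extra). Not a tree.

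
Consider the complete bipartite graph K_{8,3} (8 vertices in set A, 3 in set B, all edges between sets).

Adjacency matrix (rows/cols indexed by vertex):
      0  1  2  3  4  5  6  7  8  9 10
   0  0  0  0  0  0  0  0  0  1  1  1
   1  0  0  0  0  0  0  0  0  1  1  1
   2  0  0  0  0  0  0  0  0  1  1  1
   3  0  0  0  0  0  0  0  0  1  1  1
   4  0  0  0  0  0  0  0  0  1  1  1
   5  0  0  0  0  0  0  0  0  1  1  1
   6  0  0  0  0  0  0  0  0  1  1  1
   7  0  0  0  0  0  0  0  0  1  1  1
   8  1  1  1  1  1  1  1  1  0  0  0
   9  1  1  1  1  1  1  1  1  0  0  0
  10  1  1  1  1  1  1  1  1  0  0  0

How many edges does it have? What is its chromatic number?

K_{8,3} has 8 * 3 = 24 edges.
Bipartite graphs have chromatic number 2 (color each partition differently).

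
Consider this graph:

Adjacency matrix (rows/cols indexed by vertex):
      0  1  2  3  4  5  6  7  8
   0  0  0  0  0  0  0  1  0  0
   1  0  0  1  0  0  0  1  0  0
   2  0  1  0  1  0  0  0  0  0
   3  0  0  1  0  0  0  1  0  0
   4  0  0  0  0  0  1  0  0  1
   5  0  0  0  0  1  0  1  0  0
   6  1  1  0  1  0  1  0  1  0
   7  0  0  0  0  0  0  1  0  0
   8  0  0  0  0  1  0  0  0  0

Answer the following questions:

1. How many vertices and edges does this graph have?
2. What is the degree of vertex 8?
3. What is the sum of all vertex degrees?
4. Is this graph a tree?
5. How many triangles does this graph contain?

Count: 9 vertices, 9 edges.
Vertex 8 has neighbors [4], degree = 1.
Handshaking lemma: 2 * 9 = 18.
A tree on 9 vertices has 8 edges. This graph has 9 edges (1 extra). Not a tree.
Number of triangles = 0.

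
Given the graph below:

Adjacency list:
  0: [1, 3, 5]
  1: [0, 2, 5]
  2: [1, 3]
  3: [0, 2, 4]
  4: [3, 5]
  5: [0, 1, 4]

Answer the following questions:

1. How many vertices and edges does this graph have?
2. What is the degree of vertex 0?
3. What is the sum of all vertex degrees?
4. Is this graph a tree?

Count: 6 vertices, 8 edges.
Vertex 0 has neighbors [1, 3, 5], degree = 3.
Handshaking lemma: 2 * 8 = 16.
A tree on 6 vertices has 5 edges. This graph has 8 edges (3 extra). Not a tree.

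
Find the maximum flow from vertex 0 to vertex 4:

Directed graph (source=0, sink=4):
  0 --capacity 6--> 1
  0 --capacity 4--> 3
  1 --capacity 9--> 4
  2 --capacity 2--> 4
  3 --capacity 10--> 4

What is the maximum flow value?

Computing max flow:
  Flow on (0->1): 6/6
  Flow on (0->3): 4/4
  Flow on (1->4): 6/9
  Flow on (3->4): 4/10
Maximum flow = 10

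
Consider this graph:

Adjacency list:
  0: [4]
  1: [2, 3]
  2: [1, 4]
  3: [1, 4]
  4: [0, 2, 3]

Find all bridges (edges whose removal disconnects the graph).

A bridge is an edge whose removal increases the number of connected components.
Bridges found: (0,4)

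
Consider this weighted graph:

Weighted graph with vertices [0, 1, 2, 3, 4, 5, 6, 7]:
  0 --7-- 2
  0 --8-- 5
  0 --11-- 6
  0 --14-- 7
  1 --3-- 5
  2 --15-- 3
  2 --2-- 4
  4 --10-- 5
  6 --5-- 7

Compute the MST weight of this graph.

Applying Kruskal's algorithm (sort edges by weight, add if no cycle):
  Add (2,4) w=2
  Add (1,5) w=3
  Add (6,7) w=5
  Add (0,2) w=7
  Add (0,5) w=8
  Skip (4,5) w=10 (creates cycle)
  Add (0,6) w=11
  Skip (0,7) w=14 (creates cycle)
  Add (2,3) w=15
MST weight = 51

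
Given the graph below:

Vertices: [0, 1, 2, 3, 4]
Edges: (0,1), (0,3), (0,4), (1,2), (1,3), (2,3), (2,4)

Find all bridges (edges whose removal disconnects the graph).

No bridges found. The graph is 2-edge-connected (no single edge removal disconnects it).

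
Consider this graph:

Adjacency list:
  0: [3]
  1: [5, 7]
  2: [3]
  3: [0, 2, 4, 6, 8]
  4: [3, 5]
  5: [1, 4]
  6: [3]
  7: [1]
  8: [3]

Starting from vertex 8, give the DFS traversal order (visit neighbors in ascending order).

DFS from vertex 8 (neighbors processed in ascending order):
Visit order: 8, 3, 0, 2, 4, 5, 1, 7, 6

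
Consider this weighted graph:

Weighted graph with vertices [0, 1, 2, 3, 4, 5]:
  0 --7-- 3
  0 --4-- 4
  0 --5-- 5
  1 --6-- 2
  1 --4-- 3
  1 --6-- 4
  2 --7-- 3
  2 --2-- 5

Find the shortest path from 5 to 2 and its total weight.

Using Dijkstra's algorithm from vertex 5:
Shortest path: 5 -> 2
Total weight: 2 = 2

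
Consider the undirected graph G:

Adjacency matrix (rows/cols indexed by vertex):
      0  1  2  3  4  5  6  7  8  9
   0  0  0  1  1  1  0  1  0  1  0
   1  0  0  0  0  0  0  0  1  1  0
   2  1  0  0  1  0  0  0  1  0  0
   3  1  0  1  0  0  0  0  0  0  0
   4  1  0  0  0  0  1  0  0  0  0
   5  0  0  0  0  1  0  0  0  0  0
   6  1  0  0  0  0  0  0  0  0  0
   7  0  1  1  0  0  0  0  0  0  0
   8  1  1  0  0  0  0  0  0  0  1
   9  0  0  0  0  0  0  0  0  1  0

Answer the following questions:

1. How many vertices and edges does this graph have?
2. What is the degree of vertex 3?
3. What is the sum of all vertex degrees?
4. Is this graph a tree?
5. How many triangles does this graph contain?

Count: 10 vertices, 11 edges.
Vertex 3 has neighbors [0, 2], degree = 2.
Handshaking lemma: 2 * 11 = 22.
A tree on 10 vertices has 9 edges. This graph has 11 edges (2 extra). Not a tree.
Number of triangles = 1.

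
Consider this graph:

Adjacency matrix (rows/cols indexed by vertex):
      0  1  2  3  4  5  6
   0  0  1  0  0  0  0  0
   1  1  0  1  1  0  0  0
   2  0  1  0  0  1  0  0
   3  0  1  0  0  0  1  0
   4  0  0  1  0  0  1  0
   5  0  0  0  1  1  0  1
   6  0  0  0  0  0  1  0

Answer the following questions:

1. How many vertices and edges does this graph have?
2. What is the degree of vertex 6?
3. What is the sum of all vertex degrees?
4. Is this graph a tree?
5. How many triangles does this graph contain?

Count: 7 vertices, 7 edges.
Vertex 6 has neighbors [5], degree = 1.
Handshaking lemma: 2 * 7 = 14.
A tree on 7 vertices has 6 edges. This graph has 7 edges (1 extra). Not a tree.
Number of triangles = 0.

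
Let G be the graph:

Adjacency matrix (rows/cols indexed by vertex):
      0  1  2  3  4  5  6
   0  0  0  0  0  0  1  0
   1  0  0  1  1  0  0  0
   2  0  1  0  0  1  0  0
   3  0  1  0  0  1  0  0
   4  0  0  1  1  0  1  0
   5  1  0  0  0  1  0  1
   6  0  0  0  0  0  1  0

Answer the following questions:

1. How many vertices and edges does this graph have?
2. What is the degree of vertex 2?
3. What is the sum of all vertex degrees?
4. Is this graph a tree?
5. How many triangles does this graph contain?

Count: 7 vertices, 7 edges.
Vertex 2 has neighbors [1, 4], degree = 2.
Handshaking lemma: 2 * 7 = 14.
A tree on 7 vertices has 6 edges. This graph has 7 edges (1 extra). Not a tree.
Number of triangles = 0.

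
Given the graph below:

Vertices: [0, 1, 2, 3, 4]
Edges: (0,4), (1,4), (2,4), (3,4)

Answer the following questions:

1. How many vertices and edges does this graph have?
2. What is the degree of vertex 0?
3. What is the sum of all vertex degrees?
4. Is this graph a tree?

Count: 5 vertices, 4 edges.
Vertex 0 has neighbors [4], degree = 1.
Handshaking lemma: 2 * 4 = 8.
A graph is a tree iff it is connected and has exactly n-1 edges. This graph is connected (all 5 vertices in one component) and has 5-1 = 4 edges. It is a tree.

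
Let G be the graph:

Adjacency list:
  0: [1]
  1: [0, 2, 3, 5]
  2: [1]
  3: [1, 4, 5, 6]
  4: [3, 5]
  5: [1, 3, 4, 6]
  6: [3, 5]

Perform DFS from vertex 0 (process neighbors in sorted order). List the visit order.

DFS from vertex 0 (neighbors processed in ascending order):
Visit order: 0, 1, 2, 3, 4, 5, 6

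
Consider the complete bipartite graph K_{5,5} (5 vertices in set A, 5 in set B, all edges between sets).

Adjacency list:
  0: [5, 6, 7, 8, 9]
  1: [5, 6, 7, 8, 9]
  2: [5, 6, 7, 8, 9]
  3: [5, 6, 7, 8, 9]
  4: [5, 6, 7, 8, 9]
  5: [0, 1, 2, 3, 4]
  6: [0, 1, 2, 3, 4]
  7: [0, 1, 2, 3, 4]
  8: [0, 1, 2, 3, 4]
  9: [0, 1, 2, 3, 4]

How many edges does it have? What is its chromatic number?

K_{5,5} has 5 * 5 = 25 edges.
Bipartite graphs have chromatic number 2 (color each partition differently).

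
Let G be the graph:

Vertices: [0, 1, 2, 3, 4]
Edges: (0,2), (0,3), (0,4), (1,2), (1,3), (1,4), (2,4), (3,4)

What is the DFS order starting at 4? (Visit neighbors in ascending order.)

DFS from vertex 4 (neighbors processed in ascending order):
Visit order: 4, 0, 2, 1, 3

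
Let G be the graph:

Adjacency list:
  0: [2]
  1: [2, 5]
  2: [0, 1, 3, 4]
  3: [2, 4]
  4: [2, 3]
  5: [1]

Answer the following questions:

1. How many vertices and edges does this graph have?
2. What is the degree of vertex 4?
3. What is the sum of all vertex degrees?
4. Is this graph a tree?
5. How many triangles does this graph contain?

Count: 6 vertices, 6 edges.
Vertex 4 has neighbors [2, 3], degree = 2.
Handshaking lemma: 2 * 6 = 12.
A tree on 6 vertices has 5 edges. This graph has 6 edges (1 extra). Not a tree.
Number of triangles = 1.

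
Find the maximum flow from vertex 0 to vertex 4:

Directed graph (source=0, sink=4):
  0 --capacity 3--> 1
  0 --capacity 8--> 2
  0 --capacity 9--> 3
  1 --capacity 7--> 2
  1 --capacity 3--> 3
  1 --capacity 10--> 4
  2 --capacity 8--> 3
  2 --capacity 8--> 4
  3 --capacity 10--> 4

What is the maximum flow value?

Computing max flow:
  Flow on (0->1): 3/3
  Flow on (0->2): 8/8
  Flow on (0->3): 9/9
  Flow on (1->4): 3/10
  Flow on (2->4): 8/8
  Flow on (3->4): 9/10
Maximum flow = 20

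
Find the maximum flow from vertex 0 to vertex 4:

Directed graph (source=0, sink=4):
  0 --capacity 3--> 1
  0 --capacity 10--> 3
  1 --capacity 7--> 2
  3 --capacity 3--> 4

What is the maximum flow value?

Computing max flow:
  Flow on (0->3): 3/10
  Flow on (3->4): 3/3
Maximum flow = 3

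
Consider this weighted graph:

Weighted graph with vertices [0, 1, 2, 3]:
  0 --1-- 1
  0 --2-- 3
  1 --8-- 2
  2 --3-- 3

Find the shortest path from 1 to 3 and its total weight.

Using Dijkstra's algorithm from vertex 1:
Shortest path: 1 -> 0 -> 3
Total weight: 1 + 2 = 3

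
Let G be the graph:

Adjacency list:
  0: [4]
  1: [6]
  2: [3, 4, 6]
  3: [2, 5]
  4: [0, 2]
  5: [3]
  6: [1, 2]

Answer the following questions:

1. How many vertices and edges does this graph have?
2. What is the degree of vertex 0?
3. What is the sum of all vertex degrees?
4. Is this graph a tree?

Count: 7 vertices, 6 edges.
Vertex 0 has neighbors [4], degree = 1.
Handshaking lemma: 2 * 6 = 12.
A graph is a tree iff it is connected and has exactly n-1 edges. This graph is connected (all 7 vertices in one component) and has 7-1 = 6 edges. It is a tree.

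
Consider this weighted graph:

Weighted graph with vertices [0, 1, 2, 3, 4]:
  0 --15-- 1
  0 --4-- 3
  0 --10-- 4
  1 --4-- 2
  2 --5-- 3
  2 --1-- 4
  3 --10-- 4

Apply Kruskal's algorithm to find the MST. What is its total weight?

Applying Kruskal's algorithm (sort edges by weight, add if no cycle):
  Add (2,4) w=1
  Add (0,3) w=4
  Add (1,2) w=4
  Add (2,3) w=5
  Skip (0,4) w=10 (creates cycle)
  Skip (3,4) w=10 (creates cycle)
  Skip (0,1) w=15 (creates cycle)
MST weight = 14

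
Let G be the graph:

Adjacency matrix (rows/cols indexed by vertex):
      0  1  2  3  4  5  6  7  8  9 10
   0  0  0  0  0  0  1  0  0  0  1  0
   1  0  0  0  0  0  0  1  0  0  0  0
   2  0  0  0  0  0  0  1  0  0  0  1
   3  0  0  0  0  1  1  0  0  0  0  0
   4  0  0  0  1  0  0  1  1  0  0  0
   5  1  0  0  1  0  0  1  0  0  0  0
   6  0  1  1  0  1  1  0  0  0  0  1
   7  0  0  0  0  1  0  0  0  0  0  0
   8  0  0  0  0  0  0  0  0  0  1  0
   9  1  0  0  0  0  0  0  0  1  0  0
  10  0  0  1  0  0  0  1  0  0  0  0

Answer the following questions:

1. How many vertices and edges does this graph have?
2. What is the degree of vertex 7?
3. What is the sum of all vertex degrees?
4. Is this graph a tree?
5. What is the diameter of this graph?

Count: 11 vertices, 12 edges.
Vertex 7 has neighbors [4], degree = 1.
Handshaking lemma: 2 * 12 = 24.
A tree on 11 vertices has 10 edges. This graph has 12 edges (2 extra). Not a tree.
Diameter (longest shortest path) = 6.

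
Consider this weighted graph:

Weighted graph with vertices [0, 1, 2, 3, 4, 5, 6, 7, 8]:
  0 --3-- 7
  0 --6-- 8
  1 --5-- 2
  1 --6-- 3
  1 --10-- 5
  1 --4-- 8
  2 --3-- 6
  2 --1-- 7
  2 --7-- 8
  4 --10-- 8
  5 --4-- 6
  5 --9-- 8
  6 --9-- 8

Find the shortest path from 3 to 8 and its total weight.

Using Dijkstra's algorithm from vertex 3:
Shortest path: 3 -> 1 -> 8
Total weight: 6 + 4 = 10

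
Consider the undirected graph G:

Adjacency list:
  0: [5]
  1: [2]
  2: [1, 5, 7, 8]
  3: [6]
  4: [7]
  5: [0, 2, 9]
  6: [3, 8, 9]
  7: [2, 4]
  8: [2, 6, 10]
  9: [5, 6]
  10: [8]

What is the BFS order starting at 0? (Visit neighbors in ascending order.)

BFS from vertex 0 (neighbors processed in ascending order):
Visit order: 0, 5, 2, 9, 1, 7, 8, 6, 4, 10, 3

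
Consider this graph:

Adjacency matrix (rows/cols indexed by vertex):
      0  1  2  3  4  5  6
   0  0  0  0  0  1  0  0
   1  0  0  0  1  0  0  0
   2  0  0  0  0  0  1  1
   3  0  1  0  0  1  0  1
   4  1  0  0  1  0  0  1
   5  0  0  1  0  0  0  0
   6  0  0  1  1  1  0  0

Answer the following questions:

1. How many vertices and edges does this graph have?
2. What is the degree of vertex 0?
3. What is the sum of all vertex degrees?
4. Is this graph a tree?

Count: 7 vertices, 7 edges.
Vertex 0 has neighbors [4], degree = 1.
Handshaking lemma: 2 * 7 = 14.
A tree on 7 vertices has 6 edges. This graph has 7 edges (1 extra). Not a tree.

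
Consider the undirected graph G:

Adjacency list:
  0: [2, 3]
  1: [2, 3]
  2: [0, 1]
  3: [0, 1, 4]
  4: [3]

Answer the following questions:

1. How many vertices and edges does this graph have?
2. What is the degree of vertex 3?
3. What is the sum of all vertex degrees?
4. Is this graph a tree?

Count: 5 vertices, 5 edges.
Vertex 3 has neighbors [0, 1, 4], degree = 3.
Handshaking lemma: 2 * 5 = 10.
A tree on 5 vertices has 4 edges. This graph has 5 edges (1 extra). Not a tree.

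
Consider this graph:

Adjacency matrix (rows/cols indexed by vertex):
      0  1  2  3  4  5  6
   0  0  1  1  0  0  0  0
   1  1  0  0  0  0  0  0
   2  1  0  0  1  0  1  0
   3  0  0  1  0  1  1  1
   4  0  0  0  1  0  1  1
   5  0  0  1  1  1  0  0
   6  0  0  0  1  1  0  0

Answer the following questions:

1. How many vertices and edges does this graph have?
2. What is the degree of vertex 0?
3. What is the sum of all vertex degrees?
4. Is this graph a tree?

Count: 7 vertices, 9 edges.
Vertex 0 has neighbors [1, 2], degree = 2.
Handshaking lemma: 2 * 9 = 18.
A tree on 7 vertices has 6 edges. This graph has 9 edges (3 extra). Not a tree.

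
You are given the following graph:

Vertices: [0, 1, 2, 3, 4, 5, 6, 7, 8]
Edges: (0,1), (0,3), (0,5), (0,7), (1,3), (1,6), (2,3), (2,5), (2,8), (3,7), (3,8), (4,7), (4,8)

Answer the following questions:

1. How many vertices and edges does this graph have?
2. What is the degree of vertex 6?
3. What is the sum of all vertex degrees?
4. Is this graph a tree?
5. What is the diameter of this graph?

Count: 9 vertices, 13 edges.
Vertex 6 has neighbors [1], degree = 1.
Handshaking lemma: 2 * 13 = 26.
A tree on 9 vertices has 8 edges. This graph has 13 edges (5 extra). Not a tree.
Diameter (longest shortest path) = 4.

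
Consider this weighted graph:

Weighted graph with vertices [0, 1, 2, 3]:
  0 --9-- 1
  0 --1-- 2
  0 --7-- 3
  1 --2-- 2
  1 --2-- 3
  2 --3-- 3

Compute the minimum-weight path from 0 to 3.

Using Dijkstra's algorithm from vertex 0:
Shortest path: 0 -> 2 -> 3
Total weight: 1 + 3 = 4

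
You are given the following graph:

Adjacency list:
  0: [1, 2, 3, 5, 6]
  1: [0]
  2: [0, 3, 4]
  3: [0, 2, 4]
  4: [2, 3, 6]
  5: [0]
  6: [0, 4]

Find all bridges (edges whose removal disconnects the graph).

A bridge is an edge whose removal increases the number of connected components.
Bridges found: (0,1), (0,5)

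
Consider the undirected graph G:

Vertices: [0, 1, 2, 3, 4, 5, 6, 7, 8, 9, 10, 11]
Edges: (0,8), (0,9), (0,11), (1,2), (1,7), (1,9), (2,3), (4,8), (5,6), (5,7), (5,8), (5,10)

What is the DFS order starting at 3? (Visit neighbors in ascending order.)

DFS from vertex 3 (neighbors processed in ascending order):
Visit order: 3, 2, 1, 7, 5, 6, 8, 0, 9, 11, 4, 10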